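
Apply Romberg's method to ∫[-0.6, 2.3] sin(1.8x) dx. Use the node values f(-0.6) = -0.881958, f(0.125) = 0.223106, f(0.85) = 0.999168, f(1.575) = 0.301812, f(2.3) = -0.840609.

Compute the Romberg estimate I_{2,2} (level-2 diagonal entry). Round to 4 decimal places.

I_{0,0} (trapezoid, 1 panel, h=2.9000): -2.497722
I_{1,0} (trapezoid, 2 panels, h=1.4500): 0.199933
I_{2,0} (trapezoid, 4 panels, h=0.7250): 0.480532
I_{1,1} = 0.199933 + (0.199933 − (-2.497722))/3 = 1.099151
I_{2,1} = 0.480532 + (0.480532 − 0.199933)/3 = 0.574065
I_{2,2} = 0.574065 + (0.574065 − 1.099151)/15 = 0.539059

0.5391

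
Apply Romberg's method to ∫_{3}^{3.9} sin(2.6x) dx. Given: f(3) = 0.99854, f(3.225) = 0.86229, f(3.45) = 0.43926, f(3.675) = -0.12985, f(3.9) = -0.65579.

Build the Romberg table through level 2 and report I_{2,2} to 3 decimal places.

I_{0,0} (trapezoid, 1 panel, h=0.9000): 0.15424
I_{1,0} (trapezoid, 2 panels, h=0.4500): 0.27479
I_{2,0} (trapezoid, 4 panels, h=0.2250): 0.30219
I_{1,1} = 0.27479 + (0.27479 − 0.15424)/3 = 0.31497
I_{2,1} = 0.30219 + (0.30219 − 0.27479)/3 = 0.31132
I_{2,2} = 0.31132 + (0.31132 − 0.31497)/15 = 0.31108

0.311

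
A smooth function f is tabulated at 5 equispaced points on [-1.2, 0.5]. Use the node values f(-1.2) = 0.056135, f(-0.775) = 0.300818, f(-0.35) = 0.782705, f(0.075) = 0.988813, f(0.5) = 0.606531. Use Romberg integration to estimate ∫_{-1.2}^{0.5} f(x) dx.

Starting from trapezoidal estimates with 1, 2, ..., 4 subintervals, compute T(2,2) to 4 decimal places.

1.0445

T(0,0) (trapezoid, 1 panel, h=1.7000): 0.563266
T(1,0) (trapezoid, 2 panels, h=0.8500): 0.946932
T(2,0) (trapezoid, 4 panels, h=0.4250): 1.021559
T(1,1) = 0.946932 + (0.946932 − 0.563266)/3 = 1.074821
T(2,1) = 1.021559 + (1.021559 − 0.946932)/3 = 1.046435
T(2,2) = 1.046435 + (1.046435 − 1.074821)/15 = 1.044543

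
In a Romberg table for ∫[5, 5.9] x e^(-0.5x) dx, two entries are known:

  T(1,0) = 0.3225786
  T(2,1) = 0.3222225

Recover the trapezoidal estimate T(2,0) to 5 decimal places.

0.32231

From T(2,1) = (4·T(2,0) − T(1,0))/3, solve for T(2,0):
4·T(2,0) = 3·0.3222225 + 0.3225786 = 1.2892461
T(2,0) = 0.3223115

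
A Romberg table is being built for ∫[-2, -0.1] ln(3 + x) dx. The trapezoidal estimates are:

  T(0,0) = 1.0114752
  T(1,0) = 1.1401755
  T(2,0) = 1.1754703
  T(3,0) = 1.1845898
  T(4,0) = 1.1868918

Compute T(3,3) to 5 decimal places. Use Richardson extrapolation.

Richardson extrapolation on the trapezoidal column (denominator 4−1=3):
T(1,1) = 1.1401755 + (1.1401755 − 1.0114752)/3 = 1.1830756
T(2,1) = (4·1.1754703 − 1.1401755) / 3 = 1.1872352
T(3,1) = 1.1845898 + (1.1845898 − 1.1754703)/3 = 1.1876296
T(2,2) = 1.1872352 + (1.1872352 − 1.1830756)/15 = 1.1875125
T(3,2) = 1.1876296 + (1.1876296 − 1.1872352)/15 = 1.1876559
T(3,3) = 1.1876559 + (1.1876559 − 1.1875125)/63 = 1.1876582
(Column j=1 coincides with Simpson's rule on the same nodes.)

1.18766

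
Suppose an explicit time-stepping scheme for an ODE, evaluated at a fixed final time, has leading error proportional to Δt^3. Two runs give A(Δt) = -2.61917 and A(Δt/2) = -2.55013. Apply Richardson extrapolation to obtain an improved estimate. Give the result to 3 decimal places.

Extrapolated value = (8·A(Δt/2) − A(Δt)) / (8 − 1)
= (8·(-2.55013) − (-2.61917)) / 7
= -17.78187 / 7 = -2.54027

-2.540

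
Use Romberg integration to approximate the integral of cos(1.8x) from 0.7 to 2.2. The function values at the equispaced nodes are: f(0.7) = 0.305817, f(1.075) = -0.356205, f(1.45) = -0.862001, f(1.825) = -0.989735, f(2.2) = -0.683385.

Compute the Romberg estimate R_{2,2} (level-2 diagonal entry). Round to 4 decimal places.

R_{0,0} (trapezoid, 1 panel, h=1.5000): -0.283176
R_{1,0} (trapezoid, 2 panels, h=0.7500): -0.788089
R_{2,0} (trapezoid, 4 panels, h=0.3750): -0.898772
R_{1,1} = -0.788089 + (-0.788089 − (-0.283176))/3 = -0.956393
R_{2,1} = -0.898772 + (-0.898772 − (-0.788089))/3 = -0.935666
R_{2,2} = -0.935666 + (-0.935666 − (-0.956393))/15 = -0.934284

-0.9343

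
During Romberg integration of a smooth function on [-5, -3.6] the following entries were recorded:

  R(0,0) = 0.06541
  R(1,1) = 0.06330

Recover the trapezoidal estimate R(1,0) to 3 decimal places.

0.064

From R(1,1) = (4·R(1,0) − R(0,0))/3, solve for R(1,0):
4·R(1,0) = 3·0.06330 + 0.06541 = 0.25531
R(1,0) = 0.06383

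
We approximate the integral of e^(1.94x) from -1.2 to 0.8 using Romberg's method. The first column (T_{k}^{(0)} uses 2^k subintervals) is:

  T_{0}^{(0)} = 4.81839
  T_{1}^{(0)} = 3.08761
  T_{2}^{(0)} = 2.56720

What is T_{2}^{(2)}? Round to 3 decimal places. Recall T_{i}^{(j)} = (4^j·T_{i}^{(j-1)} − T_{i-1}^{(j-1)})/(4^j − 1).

T_{1}^{(1)} = 3.08761 + (3.08761 − 4.81839)/3 = 2.51068
T_{2}^{(1)} = 2.56720 + (2.56720 − 3.08761)/3 = 2.39373
T_{2}^{(2)} = (16·2.39373 − 2.51068) / 15 = 2.38593

2.386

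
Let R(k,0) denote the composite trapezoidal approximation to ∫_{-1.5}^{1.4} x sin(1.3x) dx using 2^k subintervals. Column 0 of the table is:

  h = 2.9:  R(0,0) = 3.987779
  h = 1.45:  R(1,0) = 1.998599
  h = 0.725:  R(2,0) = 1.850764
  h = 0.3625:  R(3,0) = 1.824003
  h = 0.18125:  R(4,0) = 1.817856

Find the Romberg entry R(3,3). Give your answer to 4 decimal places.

Richardson extrapolation on the trapezoidal column (denominator 4−1=3):
R(1,1) = 1.998599 + (1.998599 − 3.987779)/3 = 1.335539
R(2,1) = 1.850764 + (1.850764 − 1.998599)/3 = 1.801486
R(3,1) = (4·1.824003 − 1.850764) / 3 = 1.815083
R(2,2) = 1.801486 + (1.801486 − 1.335539)/15 = 1.832549
R(3,2) = 1.815083 + (1.815083 − 1.801486)/15 = 1.815989
R(3,3) = (64·1.815989 − 1.832549) / 63 = 1.815726

1.8157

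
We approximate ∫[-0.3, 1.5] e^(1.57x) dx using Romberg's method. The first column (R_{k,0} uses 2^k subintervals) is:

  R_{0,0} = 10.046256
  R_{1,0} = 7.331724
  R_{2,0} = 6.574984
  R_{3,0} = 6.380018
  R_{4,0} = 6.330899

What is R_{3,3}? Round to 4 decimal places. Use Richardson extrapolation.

6.3145

R_{1,1} = 7.331724 + (7.331724 − 10.046256)/3 = 6.426880
R_{2,1} = (4·6.574984 − 7.331724) / 3 = 6.322737
R_{3,1} = 6.380018 + (6.380018 − 6.574984)/3 = 6.315029
R_{2,2} = (16·6.322737 − 6.426880) / 15 = 6.315794
R_{3,2} = 6.315029 + (6.315029 − 6.322737)/15 = 6.314515
R_{3,3} = (64·6.314515 − 6.315794) / 63 = 6.314495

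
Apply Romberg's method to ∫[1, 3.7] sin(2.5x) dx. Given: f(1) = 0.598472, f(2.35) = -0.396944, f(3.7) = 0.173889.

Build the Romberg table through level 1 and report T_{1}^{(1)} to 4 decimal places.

-0.3669

T_{0}^{(0)} (trapezoid, 1 panel, h=2.7000): 1.042687
T_{1}^{(0)} (trapezoid, 2 panels, h=1.3500): -0.014531
T_{1}^{(1)} = -0.014531 + (-0.014531 − 1.042687)/3 = -0.366937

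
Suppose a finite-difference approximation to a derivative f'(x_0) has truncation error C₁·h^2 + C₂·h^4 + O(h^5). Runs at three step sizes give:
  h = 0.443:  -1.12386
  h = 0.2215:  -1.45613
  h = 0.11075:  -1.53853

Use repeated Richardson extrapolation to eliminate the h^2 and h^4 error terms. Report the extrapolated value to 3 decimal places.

-1.566

First eliminate the h^2 term (factor 2^2 = 4):
  B₁ = (4·(-1.45613) − (-1.12386))/3 = -1.56689
  B₂ = (4·(-1.53853) − (-1.45613))/3 = -1.56600
Then eliminate the h^4 term (factor 2^4 = 16):
  (16·(-1.56600) − (-1.56689))/15 = -1.56594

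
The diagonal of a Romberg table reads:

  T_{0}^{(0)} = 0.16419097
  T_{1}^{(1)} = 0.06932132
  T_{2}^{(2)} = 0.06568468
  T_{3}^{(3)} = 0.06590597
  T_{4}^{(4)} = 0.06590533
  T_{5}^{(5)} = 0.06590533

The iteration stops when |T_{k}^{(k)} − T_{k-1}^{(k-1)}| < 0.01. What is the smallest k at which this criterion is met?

k = 2

|T_{1}^{(1)} − T_{0}^{(0)}| = 0.09486965 ≥ 0.01
|T_{2}^{(2)} − T_{1}^{(1)}| = 0.00363664 < 0.01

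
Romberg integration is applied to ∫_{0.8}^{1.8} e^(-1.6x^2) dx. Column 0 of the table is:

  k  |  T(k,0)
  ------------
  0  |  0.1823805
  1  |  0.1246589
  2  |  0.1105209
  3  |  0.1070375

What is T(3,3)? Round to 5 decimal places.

Richardson extrapolation on the trapezoidal column (denominator 4−1=3):
T(1,1) = 0.1246589 + (0.1246589 − 0.1823805)/3 = 0.1054184
T(2,1) = 0.1105209 + (0.1105209 − 0.1246589)/3 = 0.1058082
T(3,1) = (4·0.1070375 − 0.1105209) / 3 = 0.1058764
T(2,2) = (16·0.1058082 − 0.1054184) / 15 = 0.1058342
T(3,2) = (16·0.1058764 − 0.1058082) / 15 = 0.1058809
T(3,3) = 0.1058809 + (0.1058809 − 0.1058342)/63 = 0.1058816
(Column j=1 coincides with Simpson's rule on the same nodes.)

0.10588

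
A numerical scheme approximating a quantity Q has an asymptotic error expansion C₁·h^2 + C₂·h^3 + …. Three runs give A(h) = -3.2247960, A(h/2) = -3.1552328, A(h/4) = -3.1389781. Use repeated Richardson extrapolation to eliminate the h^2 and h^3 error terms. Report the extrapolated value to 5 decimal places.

-3.13378

First eliminate the h^2 term (factor 2^2 = 4):
  B₁ = (4·(-3.1552328) − (-3.2247960))/3 = -3.1320451
  B₂ = (4·(-3.1389781) − (-3.1552328))/3 = -3.1335599
Then eliminate the h^3 term (factor 2^3 = 8):
  (8·(-3.1335599) − (-3.1320451))/7 = -3.1337763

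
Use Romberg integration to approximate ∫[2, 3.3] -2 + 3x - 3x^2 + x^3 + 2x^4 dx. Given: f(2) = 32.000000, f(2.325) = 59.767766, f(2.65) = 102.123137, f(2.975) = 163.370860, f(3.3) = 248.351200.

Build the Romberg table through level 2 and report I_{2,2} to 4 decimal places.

149.1876

I_{0,0} (trapezoid, 1 panel, h=1.3000): 182.228280
I_{1,0} (trapezoid, 2 panels, h=0.6500): 157.494179
I_{2,0} (trapezoid, 4 panels, h=0.3250): 151.267143
I_{1,1} = 157.494179 + (157.494179 − 182.228280)/3 = 149.249479
I_{2,1} = 151.267143 + (151.267143 − 157.494179)/3 = 149.191464
I_{2,2} = 149.191464 + (149.191464 − 149.249479)/15 = 149.187596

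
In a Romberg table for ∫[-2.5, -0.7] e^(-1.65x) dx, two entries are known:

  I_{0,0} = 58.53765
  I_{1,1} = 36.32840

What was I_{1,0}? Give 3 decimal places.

41.881

From I_{1,1} = (4·I_{1,0} − I_{0,0})/3, solve for I_{1,0}:
4·I_{1,0} = 3·36.32840 + 58.53765 = 167.52285
I_{1,0} = 41.88071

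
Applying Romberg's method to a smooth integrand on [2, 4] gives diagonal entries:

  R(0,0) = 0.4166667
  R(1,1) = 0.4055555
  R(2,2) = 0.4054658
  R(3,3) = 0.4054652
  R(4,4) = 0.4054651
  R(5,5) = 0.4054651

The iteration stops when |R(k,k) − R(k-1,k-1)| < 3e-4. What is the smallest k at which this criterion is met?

|R(1,1) − R(0,0)| = 0.0111112 ≥ 3e-4
|R(2,2) − R(1,1)| = 0.0000897 < 3e-4

k = 2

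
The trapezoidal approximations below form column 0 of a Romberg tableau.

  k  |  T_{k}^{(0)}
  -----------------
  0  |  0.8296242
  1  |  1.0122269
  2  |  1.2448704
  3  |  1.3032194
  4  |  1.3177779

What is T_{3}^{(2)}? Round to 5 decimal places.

Richardson extrapolation on the trapezoidal column (denominator 4−1=3):
T_{2}^{(1)} = (4·1.2448704 − 1.0122269) / 3 = 1.3224182
T_{3}^{(1)} = 1.3032194 + (1.3032194 − 1.2448704)/3 = 1.3226691
T_{3}^{(2)} = (16·1.3226691 − 1.3224182) / 15 = 1.3226858
(Column j=1 coincides with Simpson's rule on the same nodes.)

1.32269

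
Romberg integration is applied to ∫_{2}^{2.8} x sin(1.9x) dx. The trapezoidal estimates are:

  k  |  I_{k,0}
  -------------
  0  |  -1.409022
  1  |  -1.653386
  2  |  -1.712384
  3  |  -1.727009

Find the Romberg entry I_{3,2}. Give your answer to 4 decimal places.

-1.7319

Richardson extrapolation on the trapezoidal column (denominator 4−1=3):
I_{2,1} = -1.712384 + (-1.712384 − (-1.653386))/3 = -1.732050
I_{3,1} = (4·(-1.727009) − (-1.712384)) / 3 = -1.731884
I_{3,2} = (16·(-1.731884) − (-1.732050)) / 15 = -1.731873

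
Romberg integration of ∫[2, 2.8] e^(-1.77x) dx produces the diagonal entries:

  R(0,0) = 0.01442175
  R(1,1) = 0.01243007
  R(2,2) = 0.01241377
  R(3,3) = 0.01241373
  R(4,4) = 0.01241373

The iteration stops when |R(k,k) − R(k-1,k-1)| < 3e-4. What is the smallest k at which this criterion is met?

|R(1,1) − R(0,0)| = 0.00199168 ≥ 3e-4
|R(2,2) − R(1,1)| = 0.00001630 < 3e-4

k = 2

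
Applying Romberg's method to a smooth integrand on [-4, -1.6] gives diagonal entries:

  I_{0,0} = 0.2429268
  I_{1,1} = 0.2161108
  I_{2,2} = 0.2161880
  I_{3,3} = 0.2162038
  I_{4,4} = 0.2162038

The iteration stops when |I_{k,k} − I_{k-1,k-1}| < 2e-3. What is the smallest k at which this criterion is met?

k = 2

|I_{1,1} − I_{0,0}| = 0.0268160 ≥ 2e-3
|I_{2,2} − I_{1,1}| = 0.0000772 < 2e-3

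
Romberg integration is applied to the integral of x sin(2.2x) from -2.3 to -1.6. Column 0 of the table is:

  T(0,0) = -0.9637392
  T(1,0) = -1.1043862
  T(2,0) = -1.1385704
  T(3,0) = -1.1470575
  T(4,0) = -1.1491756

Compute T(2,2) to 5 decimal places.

-1.14988

Richardson extrapolation on the trapezoidal column (denominator 4−1=3):
T(1,1) = -1.1043862 + (-1.1043862 − (-0.9637392))/3 = -1.1512685
T(2,1) = -1.1385704 + (-1.1385704 − (-1.1043862))/3 = -1.1499651
T(2,2) = -1.1499651 + (-1.1499651 − (-1.1512685))/15 = -1.1498782
(Column j=1 coincides with Simpson's rule on the same nodes.)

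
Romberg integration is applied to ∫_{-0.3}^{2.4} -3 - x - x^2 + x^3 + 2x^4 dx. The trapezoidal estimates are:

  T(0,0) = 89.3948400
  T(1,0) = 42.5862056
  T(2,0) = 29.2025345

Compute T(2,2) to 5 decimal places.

T(1,1) = (4·42.5862056 − 89.3948400) / 3 = 26.9833275
T(2,1) = (4·29.2025345 − 42.5862056) / 3 = 24.7413108
T(2,2) = (16·24.7413108 − 26.9833275) / 15 = 24.5918430
(Column j=1 coincides with Simpson's rule on the same nodes.)

24.59184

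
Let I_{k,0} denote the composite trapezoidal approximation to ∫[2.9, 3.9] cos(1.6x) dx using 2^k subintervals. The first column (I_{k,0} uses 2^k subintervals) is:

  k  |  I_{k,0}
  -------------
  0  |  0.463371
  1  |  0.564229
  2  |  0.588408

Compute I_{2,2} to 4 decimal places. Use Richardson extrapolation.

0.5964

I_{1,1} = 0.564229 + (0.564229 − 0.463371)/3 = 0.597848
I_{2,1} = (4·0.588408 − 0.564229) / 3 = 0.596468
I_{2,2} = (16·0.596468 − 0.597848) / 15 = 0.596376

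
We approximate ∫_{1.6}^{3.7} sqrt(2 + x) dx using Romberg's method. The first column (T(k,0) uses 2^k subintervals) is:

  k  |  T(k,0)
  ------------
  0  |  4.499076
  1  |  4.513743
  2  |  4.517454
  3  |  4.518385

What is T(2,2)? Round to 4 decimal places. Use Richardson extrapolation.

Richardson extrapolation on the trapezoidal column (denominator 4−1=3):
T(1,1) = 4.513743 + (4.513743 − 4.499076)/3 = 4.518632
T(2,1) = 4.517454 + (4.517454 − 4.513743)/3 = 4.518691
T(2,2) = 4.518691 + (4.518691 − 4.518632)/15 = 4.518695

4.5187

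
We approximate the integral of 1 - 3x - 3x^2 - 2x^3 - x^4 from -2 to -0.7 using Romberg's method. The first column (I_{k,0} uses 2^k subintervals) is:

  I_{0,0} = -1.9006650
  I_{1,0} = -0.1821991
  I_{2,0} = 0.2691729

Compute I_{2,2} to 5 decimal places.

Richardson extrapolation on the trapezoidal column (denominator 4−1=3):
I_{1,1} = (4·(-0.1821991) − (-1.9006650)) / 3 = 0.3906229
I_{2,1} = (4·0.2691729 − (-0.1821991)) / 3 = 0.4196302
I_{2,2} = (16·0.4196302 − 0.3906229) / 15 = 0.4215640

0.42156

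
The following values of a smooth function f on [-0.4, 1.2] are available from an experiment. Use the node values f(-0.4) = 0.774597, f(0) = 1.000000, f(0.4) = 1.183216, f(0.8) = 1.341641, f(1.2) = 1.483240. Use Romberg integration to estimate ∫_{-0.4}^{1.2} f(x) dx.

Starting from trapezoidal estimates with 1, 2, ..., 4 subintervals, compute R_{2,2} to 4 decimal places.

1.8655

R_{0,0} (trapezoid, 1 panel, h=1.6000): 1.806270
R_{1,0} (trapezoid, 2 panels, h=0.8000): 1.849708
R_{2,0} (trapezoid, 4 panels, h=0.4000): 1.861510
R_{1,1} = 1.849708 + (1.849708 − 1.806270)/3 = 1.864187
R_{2,1} = 1.861510 + (1.861510 − 1.849708)/3 = 1.865444
R_{2,2} = 1.865444 + (1.865444 − 1.864187)/15 = 1.865528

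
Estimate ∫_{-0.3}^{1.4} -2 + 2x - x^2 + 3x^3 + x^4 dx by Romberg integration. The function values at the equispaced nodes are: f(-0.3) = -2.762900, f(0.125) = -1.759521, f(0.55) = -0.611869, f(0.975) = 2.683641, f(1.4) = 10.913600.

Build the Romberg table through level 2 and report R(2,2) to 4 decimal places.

R(0,0) (trapezoid, 1 panel, h=1.7000): 6.928095
R(1,0) (trapezoid, 2 panels, h=0.8500): 2.943959
R(2,0) (trapezoid, 4 panels, h=0.4250): 1.864730
R(1,1) = 2.943959 + (2.943959 − 6.928095)/3 = 1.615914
R(2,1) = 1.864730 + (1.864730 − 2.943959)/3 = 1.504987
R(2,2) = 1.504987 + (1.504987 − 1.615914)/15 = 1.497592

1.4976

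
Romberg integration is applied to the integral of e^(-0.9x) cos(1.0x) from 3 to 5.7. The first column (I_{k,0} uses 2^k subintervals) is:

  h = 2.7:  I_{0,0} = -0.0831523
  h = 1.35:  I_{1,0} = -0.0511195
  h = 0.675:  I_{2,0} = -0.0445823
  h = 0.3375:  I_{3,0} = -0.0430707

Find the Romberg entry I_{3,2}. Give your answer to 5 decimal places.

Richardson extrapolation on the trapezoidal column (denominator 4−1=3):
I_{2,1} = -0.0445823 + (-0.0445823 − (-0.0511195))/3 = -0.0424032
I_{3,1} = -0.0430707 + (-0.0430707 − (-0.0445823))/3 = -0.0425668
I_{3,2} = -0.0425668 + (-0.0425668 − (-0.0424032))/15 = -0.0425777

-0.04258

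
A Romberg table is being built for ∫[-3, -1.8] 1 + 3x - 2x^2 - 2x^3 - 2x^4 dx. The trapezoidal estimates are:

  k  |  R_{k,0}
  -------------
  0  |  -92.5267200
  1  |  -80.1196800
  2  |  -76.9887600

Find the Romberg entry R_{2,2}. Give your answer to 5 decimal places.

R_{1,1} = (4·(-80.1196800) − (-92.5267200)) / 3 = -75.9840000
R_{2,1} = (4·(-76.9887600) − (-80.1196800)) / 3 = -75.9451200
R_{2,2} = (16·(-75.9451200) − (-75.9840000)) / 15 = -75.9425280

-75.94253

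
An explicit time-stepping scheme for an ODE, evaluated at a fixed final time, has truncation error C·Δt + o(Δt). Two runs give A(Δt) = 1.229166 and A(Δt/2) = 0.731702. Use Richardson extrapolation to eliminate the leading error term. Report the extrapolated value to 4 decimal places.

Extrapolated value = (2·A(Δt/2) − A(Δt)) / (2 − 1)
= (2·0.731702 − 1.229166) / 1
= 0.234238 / 1 = 0.234238

0.2342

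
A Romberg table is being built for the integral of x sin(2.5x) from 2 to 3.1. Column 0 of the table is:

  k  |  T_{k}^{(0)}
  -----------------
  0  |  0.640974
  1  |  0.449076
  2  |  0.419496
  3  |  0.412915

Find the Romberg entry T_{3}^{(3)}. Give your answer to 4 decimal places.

0.4108

T_{1}^{(1)} = (4·0.449076 − 0.640974) / 3 = 0.385110
T_{2}^{(1)} = 0.419496 + (0.419496 − 0.449076)/3 = 0.409636
T_{3}^{(1)} = (4·0.412915 − 0.419496) / 3 = 0.410721
T_{2}^{(2)} = (16·0.409636 − 0.385110) / 15 = 0.411271
T_{3}^{(2)} = 0.410721 + (0.410721 − 0.409636)/15 = 0.410793
T_{3}^{(3)} = (64·0.410793 − 0.411271) / 63 = 0.410785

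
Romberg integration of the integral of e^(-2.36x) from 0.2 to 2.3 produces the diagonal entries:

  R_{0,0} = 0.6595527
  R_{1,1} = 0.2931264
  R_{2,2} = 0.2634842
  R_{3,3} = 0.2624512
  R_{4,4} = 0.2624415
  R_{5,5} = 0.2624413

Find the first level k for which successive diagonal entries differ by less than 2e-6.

|R_{1,1} − R_{0,0}| = 0.3664263 ≥ 2e-6
|R_{2,2} − R_{1,1}| = 0.0296422 ≥ 2e-6
|R_{3,3} − R_{2,2}| = 0.0010330 ≥ 2e-6
|R_{4,4} − R_{3,3}| = 0.0000097 ≥ 2e-6
|R_{5,5} − R_{4,4}| = 0.0000002 < 2e-6

k = 5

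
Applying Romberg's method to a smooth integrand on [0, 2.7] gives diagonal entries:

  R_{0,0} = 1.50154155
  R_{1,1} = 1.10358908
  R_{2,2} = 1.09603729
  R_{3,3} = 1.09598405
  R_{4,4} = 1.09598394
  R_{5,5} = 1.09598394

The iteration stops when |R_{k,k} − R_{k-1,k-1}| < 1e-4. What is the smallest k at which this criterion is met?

|R_{1,1} − R_{0,0}| = 0.39795247 ≥ 1e-4
|R_{2,2} − R_{1,1}| = 0.00755179 ≥ 1e-4
|R_{3,3} − R_{2,2}| = 0.00005324 < 1e-4

k = 3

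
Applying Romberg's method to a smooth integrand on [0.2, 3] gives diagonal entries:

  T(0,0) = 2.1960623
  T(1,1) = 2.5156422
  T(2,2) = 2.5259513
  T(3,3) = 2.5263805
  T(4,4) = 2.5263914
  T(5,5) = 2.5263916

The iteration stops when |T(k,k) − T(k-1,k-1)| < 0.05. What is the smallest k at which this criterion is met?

k = 2

|T(1,1) − T(0,0)| = 0.3195799 ≥ 0.05
|T(2,2) − T(1,1)| = 0.0103091 < 0.05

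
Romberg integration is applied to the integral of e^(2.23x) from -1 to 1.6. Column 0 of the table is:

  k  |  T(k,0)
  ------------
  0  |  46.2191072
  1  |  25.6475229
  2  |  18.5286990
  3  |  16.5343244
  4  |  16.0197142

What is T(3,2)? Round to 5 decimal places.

Richardson extrapolation on the trapezoidal column (denominator 4−1=3):
T(2,1) = 18.5286990 + (18.5286990 − 25.6475229)/3 = 16.1557577
T(3,1) = (4·16.5343244 − 18.5286990) / 3 = 15.8695329
T(3,2) = 15.8695329 + (15.8695329 − 16.1557577)/15 = 15.8504512

15.85045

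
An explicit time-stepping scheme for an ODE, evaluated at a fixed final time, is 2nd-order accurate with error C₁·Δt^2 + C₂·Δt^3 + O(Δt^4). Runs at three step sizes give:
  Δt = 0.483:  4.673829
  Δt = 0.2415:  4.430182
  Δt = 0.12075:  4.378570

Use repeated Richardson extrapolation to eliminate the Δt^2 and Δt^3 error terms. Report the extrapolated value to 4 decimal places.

First eliminate the Δt^2 term (factor 2^2 = 4):
  B₁ = (4·4.430182 − 4.673829)/3 = 4.348966
  B₂ = (4·4.378570 − 4.430182)/3 = 4.361366
Then eliminate the Δt^3 term (factor 2^3 = 8):
  (8·4.361366 − 4.348966)/7 = 4.363137

4.3631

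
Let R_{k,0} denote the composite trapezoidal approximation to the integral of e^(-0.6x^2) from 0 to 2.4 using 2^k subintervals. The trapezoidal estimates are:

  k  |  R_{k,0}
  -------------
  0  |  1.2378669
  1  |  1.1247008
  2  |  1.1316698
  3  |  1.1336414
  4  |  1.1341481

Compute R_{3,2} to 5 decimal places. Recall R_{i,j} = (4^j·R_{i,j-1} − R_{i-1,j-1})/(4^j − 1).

1.13432

Richardson extrapolation on the trapezoidal column (denominator 4−1=3):
R_{2,1} = 1.1316698 + (1.1316698 − 1.1247008)/3 = 1.1339928
R_{3,1} = 1.1336414 + (1.1336414 − 1.1316698)/3 = 1.1342986
R_{3,2} = 1.1342986 + (1.1342986 − 1.1339928)/15 = 1.1343190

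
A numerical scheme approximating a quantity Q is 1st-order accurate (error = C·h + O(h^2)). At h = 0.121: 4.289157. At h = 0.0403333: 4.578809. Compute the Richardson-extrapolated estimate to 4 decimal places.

The leading error scales as h; refining by a factor of 3 reduces it by 3^1 = 3.
Extrapolated value = (3·A(h/3) − A(h)) / (3 − 1)
= (3·4.578809 − 4.289157) / 2
= 9.447270 / 2 = 4.723635

4.7236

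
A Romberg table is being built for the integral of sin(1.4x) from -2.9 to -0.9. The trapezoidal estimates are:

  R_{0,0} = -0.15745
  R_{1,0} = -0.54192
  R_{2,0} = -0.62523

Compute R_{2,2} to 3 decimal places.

Richardson extrapolation on the trapezoidal column (denominator 4−1=3):
R_{1,1} = (4·(-0.54192) − (-0.15745)) / 3 = -0.67008
R_{2,1} = -0.62523 + (-0.62523 − (-0.54192))/3 = -0.65300
R_{2,2} = (16·(-0.65300) − (-0.67008)) / 15 = -0.65186

-0.652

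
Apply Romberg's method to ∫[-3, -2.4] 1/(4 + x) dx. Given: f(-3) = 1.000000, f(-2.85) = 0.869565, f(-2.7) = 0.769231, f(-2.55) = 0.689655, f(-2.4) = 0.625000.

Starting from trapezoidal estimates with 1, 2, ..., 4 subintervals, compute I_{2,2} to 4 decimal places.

I_{0,0} (trapezoid, 1 panel, h=0.6000): 0.487500
I_{1,0} (trapezoid, 2 panels, h=0.3000): 0.474519
I_{2,0} (trapezoid, 4 panels, h=0.1500): 0.471143
I_{1,1} = 0.474519 + (0.474519 − 0.487500)/3 = 0.470192
I_{2,1} = 0.471143 + (0.471143 − 0.474519)/3 = 0.470018
I_{2,2} = 0.470018 + (0.470018 − 0.470192)/15 = 0.470006

0.4700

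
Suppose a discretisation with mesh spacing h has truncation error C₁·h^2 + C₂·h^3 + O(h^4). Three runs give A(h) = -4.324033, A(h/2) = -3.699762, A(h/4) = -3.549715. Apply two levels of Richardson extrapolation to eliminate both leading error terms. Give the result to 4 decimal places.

-3.5008

First eliminate the h^2 term (factor 2^2 = 4):
  B₁ = (4·(-3.699762) − (-4.324033))/3 = -3.491672
  B₂ = (4·(-3.549715) − (-3.699762))/3 = -3.499699
Then eliminate the h^3 term (factor 2^3 = 8):
  (8·(-3.499699) − (-3.491672))/7 = -3.500846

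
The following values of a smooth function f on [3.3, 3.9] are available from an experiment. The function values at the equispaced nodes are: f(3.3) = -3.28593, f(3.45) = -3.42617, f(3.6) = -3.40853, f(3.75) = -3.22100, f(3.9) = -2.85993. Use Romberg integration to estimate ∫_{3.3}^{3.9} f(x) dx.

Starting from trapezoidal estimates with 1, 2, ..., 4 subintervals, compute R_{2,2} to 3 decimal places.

R_{0,0} (trapezoid, 1 panel, h=0.6000): -1.84376
R_{1,0} (trapezoid, 2 panels, h=0.3000): -1.94444
R_{2,0} (trapezoid, 4 panels, h=0.1500): -1.96929
R_{1,1} = -1.94444 + (-1.94444 − (-1.84376))/3 = -1.97800
R_{2,1} = -1.96929 + (-1.96929 − (-1.94444))/3 = -1.97757
R_{2,2} = -1.97757 + (-1.97757 − (-1.97800))/15 = -1.97754

-1.978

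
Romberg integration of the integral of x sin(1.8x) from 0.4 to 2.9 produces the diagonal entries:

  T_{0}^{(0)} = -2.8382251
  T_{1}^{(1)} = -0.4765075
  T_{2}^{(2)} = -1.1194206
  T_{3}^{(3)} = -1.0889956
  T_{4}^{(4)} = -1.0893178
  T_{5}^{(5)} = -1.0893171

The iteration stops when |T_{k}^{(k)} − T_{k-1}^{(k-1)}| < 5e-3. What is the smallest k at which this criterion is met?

k = 4

|T_{1}^{(1)} − T_{0}^{(0)}| = 2.3617176 ≥ 5e-3
|T_{2}^{(2)} − T_{1}^{(1)}| = 0.6429131 ≥ 5e-3
|T_{3}^{(3)} − T_{2}^{(2)}| = 0.0304250 ≥ 5e-3
|T_{4}^{(4)} − T_{3}^{(3)}| = 0.0003222 < 5e-3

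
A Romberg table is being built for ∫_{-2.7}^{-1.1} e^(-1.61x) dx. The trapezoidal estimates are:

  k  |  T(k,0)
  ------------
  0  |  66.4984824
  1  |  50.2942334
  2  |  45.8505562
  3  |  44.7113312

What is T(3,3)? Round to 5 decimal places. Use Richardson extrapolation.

T(1,1) = (4·50.2942334 − 66.4984824) / 3 = 44.8928171
T(2,1) = 45.8505562 + (45.8505562 − 50.2942334)/3 = 44.3693305
T(3,1) = 44.7113312 + (44.7113312 − 45.8505562)/3 = 44.3315895
T(2,2) = 44.3693305 + (44.3693305 − 44.8928171)/15 = 44.3344314
T(3,2) = 44.3315895 + (44.3315895 − 44.3693305)/15 = 44.3290734
T(3,3) = 44.3290734 + (44.3290734 − 44.3344314)/63 = 44.3289884

44.32899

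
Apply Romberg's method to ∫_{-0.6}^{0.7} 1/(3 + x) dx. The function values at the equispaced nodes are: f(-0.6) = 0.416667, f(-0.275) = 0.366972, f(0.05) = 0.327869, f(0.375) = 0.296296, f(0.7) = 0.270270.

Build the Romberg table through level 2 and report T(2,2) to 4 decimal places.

0.4329

T(0,0) (trapezoid, 1 panel, h=1.3000): 0.446509
T(1,0) (trapezoid, 2 panels, h=0.6500): 0.436369
T(2,0) (trapezoid, 4 panels, h=0.3250): 0.433747
T(1,1) = 0.436369 + (0.436369 − 0.446509)/3 = 0.432989
T(2,1) = 0.433747 + (0.433747 − 0.436369)/3 = 0.432873
T(2,2) = 0.432873 + (0.432873 − 0.432989)/15 = 0.432865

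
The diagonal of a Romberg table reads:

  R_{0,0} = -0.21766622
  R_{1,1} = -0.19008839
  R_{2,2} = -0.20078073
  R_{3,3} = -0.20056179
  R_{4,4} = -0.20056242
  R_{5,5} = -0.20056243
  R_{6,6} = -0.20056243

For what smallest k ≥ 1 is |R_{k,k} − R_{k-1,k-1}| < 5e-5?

|R_{1,1} − R_{0,0}| = 0.02757783 ≥ 5e-5
|R_{2,2} − R_{1,1}| = 0.01069234 ≥ 5e-5
|R_{3,3} − R_{2,2}| = 0.00021894 ≥ 5e-5
|R_{4,4} − R_{3,3}| = 0.00000063 < 5e-5

k = 4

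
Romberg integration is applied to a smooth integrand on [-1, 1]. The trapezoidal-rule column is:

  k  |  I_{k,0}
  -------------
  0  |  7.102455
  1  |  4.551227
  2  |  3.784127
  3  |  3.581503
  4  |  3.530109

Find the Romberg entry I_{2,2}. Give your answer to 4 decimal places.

3.5169

I_{1,1} = 4.551227 + (4.551227 − 7.102455)/3 = 3.700818
I_{2,1} = 3.784127 + (3.784127 − 4.551227)/3 = 3.528427
I_{2,2} = (16·3.528427 − 3.700818) / 15 = 3.516934
(Column j=1 coincides with Simpson's rule on the same nodes.)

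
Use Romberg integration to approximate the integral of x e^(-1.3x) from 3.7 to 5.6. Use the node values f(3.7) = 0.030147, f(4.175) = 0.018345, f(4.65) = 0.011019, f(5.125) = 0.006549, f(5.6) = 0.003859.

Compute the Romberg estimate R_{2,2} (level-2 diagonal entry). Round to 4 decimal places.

0.0246

R_{0,0} (trapezoid, 1 panel, h=1.9000): 0.032306
R_{1,0} (trapezoid, 2 panels, h=0.9500): 0.026621
R_{2,0} (trapezoid, 4 panels, h=0.4750): 0.025135
R_{1,1} = 0.026621 + (0.026621 − 0.032306)/3 = 0.024726
R_{2,1} = 0.025135 + (0.025135 − 0.026621)/3 = 0.024640
R_{2,2} = 0.024640 + (0.024640 − 0.024726)/15 = 0.024634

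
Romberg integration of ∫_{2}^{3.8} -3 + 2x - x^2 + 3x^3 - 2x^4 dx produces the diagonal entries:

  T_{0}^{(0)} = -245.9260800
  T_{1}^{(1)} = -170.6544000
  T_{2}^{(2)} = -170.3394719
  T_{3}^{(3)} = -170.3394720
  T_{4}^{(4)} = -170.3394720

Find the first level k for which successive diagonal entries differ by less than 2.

k = 2

|T_{1}^{(1)} − T_{0}^{(0)}| = 75.2716800 ≥ 2
|T_{2}^{(2)} − T_{1}^{(1)}| = 0.3149281 < 2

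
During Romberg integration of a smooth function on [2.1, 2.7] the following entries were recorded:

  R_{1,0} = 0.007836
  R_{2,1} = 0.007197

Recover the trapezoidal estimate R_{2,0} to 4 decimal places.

0.0074

From R_{2,1} = (4·R_{2,0} − R_{1,0})/3, solve for R_{2,0}:
4·R_{2,0} = 3·0.007197 + 0.007836 = 0.029427
R_{2,0} = 0.007357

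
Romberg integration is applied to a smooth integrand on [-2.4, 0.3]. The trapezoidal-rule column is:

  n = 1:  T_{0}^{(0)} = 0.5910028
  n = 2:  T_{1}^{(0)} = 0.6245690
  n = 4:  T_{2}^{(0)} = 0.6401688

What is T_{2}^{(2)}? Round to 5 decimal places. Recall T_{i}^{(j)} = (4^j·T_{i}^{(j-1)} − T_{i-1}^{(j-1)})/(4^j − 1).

0.64601

Richardson extrapolation on the trapezoidal column (denominator 4−1=3):
T_{1}^{(1)} = (4·0.6245690 − 0.5910028) / 3 = 0.6357577
T_{2}^{(1)} = 0.6401688 + (0.6401688 − 0.6245690)/3 = 0.6453687
T_{2}^{(2)} = 0.6453687 + (0.6453687 − 0.6357577)/15 = 0.6460094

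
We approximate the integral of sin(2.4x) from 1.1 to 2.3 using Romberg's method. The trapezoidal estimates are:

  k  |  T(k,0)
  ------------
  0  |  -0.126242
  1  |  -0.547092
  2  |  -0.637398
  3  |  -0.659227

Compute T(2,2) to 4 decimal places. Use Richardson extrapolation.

-0.6662

Richardson extrapolation on the trapezoidal column (denominator 4−1=3):
T(1,1) = -0.547092 + (-0.547092 − (-0.126242))/3 = -0.687375
T(2,1) = (4·(-0.637398) − (-0.547092)) / 3 = -0.667500
T(2,2) = -0.667500 + (-0.667500 − (-0.687375))/15 = -0.666175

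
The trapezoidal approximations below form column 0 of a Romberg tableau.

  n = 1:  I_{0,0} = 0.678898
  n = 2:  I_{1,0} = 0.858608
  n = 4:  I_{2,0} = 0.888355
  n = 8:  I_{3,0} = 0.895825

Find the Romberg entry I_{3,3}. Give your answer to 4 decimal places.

Richardson extrapolation on the trapezoidal column (denominator 4−1=3):
I_{1,1} = (4·0.858608 − 0.678898) / 3 = 0.918511
I_{2,1} = (4·0.888355 − 0.858608) / 3 = 0.898271
I_{3,1} = 0.895825 + (0.895825 − 0.888355)/3 = 0.898315
I_{2,2} = (16·0.898271 − 0.918511) / 15 = 0.896922
I_{3,2} = 0.898315 + (0.898315 − 0.898271)/15 = 0.898318
I_{3,3} = (64·0.898318 − 0.896922) / 63 = 0.898340

0.8983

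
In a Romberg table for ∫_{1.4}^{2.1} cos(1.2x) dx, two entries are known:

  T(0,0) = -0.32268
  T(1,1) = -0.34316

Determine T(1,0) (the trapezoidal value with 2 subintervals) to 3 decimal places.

From T(1,1) = (4·T(1,0) − T(0,0))/3, solve for T(1,0):
4·T(1,0) = 3·(-0.34316) + (-0.32268) = -1.35216
T(1,0) = -0.33804

-0.338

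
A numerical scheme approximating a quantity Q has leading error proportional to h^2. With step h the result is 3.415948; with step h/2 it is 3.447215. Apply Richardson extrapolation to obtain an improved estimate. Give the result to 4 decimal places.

3.4576

The leading error scales as h^2; refining by a factor of 2 reduces it by 2^2 = 4.
Extrapolated value = (4·A(h/2) − A(h)) / (4 − 1)
= (4·3.447215 − 3.415948) / 3
= 10.372912 / 3 = 3.457637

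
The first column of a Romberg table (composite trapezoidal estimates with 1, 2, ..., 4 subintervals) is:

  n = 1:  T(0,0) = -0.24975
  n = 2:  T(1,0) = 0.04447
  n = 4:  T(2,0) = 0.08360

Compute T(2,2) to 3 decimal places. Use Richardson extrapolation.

0.094

T(1,1) = 0.04447 + (0.04447 − (-0.24975))/3 = 0.14254
T(2,1) = (4·0.08360 − 0.04447) / 3 = 0.09664
T(2,2) = (16·0.09664 − 0.14254) / 15 = 0.09358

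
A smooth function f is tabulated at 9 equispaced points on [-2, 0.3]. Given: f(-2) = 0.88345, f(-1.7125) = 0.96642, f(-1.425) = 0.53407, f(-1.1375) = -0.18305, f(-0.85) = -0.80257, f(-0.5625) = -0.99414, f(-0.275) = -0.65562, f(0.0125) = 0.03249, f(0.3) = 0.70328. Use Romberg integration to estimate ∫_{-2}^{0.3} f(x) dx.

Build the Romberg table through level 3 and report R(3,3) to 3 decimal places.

-0.094

R(0,0) (trapezoid, 1 panel, h=2.3000): 1.82474
R(1,0) (trapezoid, 2 panels, h=1.1500): -0.01059
R(2,0) (trapezoid, 4 panels, h=0.5750): -0.07518
R(3,0) (trapezoid, 8 panels, h=0.2875): -0.08885
R(1,1) = -0.01059 + (-0.01059 − 1.82474)/3 = -0.62237
R(2,1) = -0.07518 + (-0.07518 − (-0.01059))/3 = -0.09671
R(3,1) = -0.08885 + (-0.08885 − (-0.07518))/3 = -0.09341
R(2,2) = -0.09671 + (-0.09671 − (-0.62237))/15 = -0.06167
R(3,2) = -0.09341 + (-0.09341 − (-0.09671))/15 = -0.09319
R(3,3) = -0.09319 + (-0.09319 − (-0.06167))/63 = -0.09369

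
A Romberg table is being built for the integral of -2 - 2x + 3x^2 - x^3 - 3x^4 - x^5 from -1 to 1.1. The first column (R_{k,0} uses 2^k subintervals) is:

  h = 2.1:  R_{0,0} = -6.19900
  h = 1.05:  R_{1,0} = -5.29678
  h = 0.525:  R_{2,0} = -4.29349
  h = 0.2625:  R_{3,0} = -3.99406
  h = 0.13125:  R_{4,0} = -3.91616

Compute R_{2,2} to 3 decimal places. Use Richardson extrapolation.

R_{1,1} = (4·(-5.29678) − (-6.19900)) / 3 = -4.99604
R_{2,1} = (4·(-4.29349) − (-5.29678)) / 3 = -3.95906
R_{2,2} = -3.95906 + (-3.95906 − (-4.99604))/15 = -3.88993

-3.890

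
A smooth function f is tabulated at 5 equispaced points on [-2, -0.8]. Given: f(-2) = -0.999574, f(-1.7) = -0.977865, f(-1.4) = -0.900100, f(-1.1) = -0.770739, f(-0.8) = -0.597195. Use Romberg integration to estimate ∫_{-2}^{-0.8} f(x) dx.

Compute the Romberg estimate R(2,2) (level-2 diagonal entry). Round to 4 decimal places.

-1.0391

R(0,0) (trapezoid, 1 panel, h=1.2000): -0.958061
R(1,0) (trapezoid, 2 panels, h=0.6000): -1.019091
R(2,0) (trapezoid, 4 panels, h=0.3000): -1.034127
R(1,1) = -1.019091 + (-1.019091 − (-0.958061))/3 = -1.039434
R(2,1) = -1.034127 + (-1.034127 − (-1.019091))/3 = -1.039139
R(2,2) = -1.039139 + (-1.039139 − (-1.039434))/15 = -1.039119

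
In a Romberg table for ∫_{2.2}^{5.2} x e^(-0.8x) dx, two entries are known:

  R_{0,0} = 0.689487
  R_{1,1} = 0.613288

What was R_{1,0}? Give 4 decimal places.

0.6323

From R_{1,1} = (4·R_{1,0} − R_{0,0})/3, solve for R_{1,0}:
4·R_{1,0} = 3·0.613288 + 0.689487 = 2.529351
R_{1,0} = 0.632338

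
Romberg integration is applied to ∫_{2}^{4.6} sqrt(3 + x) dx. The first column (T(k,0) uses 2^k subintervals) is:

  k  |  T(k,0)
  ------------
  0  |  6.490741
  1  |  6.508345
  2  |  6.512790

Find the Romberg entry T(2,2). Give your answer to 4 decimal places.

Richardson extrapolation on the trapezoidal column (denominator 4−1=3):
T(1,1) = (4·6.508345 − 6.490741) / 3 = 6.514213
T(2,1) = (4·6.512790 − 6.508345) / 3 = 6.514272
T(2,2) = 6.514272 + (6.514272 − 6.514213)/15 = 6.514276

6.5143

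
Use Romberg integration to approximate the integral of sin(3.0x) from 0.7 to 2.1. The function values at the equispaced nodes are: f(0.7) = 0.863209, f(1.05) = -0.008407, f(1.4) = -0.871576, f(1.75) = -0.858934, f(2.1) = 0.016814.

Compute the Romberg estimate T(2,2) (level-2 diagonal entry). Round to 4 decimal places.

T(0,0) (trapezoid, 1 panel, h=1.4000): 0.616016
T(1,0) (trapezoid, 2 panels, h=0.7000): -0.302095
T(2,0) (trapezoid, 4 panels, h=0.3500): -0.454617
T(1,1) = -0.302095 + (-0.302095 − 0.616016)/3 = -0.608132
T(2,1) = -0.454617 + (-0.454617 − (-0.302095))/3 = -0.505458
T(2,2) = -0.505458 + (-0.505458 − (-0.608132))/15 = -0.498613

-0.4986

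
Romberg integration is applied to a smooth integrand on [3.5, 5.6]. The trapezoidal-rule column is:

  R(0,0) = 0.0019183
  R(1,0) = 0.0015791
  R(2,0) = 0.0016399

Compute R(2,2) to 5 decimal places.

0.00167

Richardson extrapolation on the trapezoidal column (denominator 4−1=3):
R(1,1) = 0.0015791 + (0.0015791 − 0.0019183)/3 = 0.0014660
R(2,1) = (4·0.0016399 − 0.0015791) / 3 = 0.0016602
R(2,2) = 0.0016602 + (0.0016602 − 0.0014660)/15 = 0.0016731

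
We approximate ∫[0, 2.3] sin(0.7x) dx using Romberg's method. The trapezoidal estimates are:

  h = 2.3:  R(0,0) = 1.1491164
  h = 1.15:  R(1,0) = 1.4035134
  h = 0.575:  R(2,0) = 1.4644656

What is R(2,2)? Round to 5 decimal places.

Richardson extrapolation on the trapezoidal column (denominator 4−1=3):
R(1,1) = (4·1.4035134 − 1.1491164) / 3 = 1.4883124
R(2,1) = 1.4644656 + (1.4644656 − 1.4035134)/3 = 1.4847830
R(2,2) = (16·1.4847830 − 1.4883124) / 15 = 1.4845477
(Column j=1 coincides with Simpson's rule on the same nodes.)

1.48455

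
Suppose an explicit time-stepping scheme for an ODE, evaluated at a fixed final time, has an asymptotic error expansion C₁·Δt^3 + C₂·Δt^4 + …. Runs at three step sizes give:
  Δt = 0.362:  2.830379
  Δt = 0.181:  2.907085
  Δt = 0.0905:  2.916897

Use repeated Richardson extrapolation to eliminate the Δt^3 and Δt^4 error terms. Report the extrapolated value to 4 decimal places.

First eliminate the Δt^3 term (factor 2^3 = 8):
  B₁ = (8·2.907085 − 2.830379)/7 = 2.918043
  B₂ = (8·2.916897 − 2.907085)/7 = 2.918299
Then eliminate the Δt^4 term (factor 2^4 = 16):
  (16·2.918299 − 2.918043)/15 = 2.918316

2.9183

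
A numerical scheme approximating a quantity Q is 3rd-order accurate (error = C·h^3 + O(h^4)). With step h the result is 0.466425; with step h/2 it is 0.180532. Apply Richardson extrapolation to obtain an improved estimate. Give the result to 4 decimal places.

0.1397

The leading error scales as h^3; refining by a factor of 2 reduces it by 2^3 = 8.
Extrapolated value = (8·A(h/2) − A(h)) / (8 − 1)
= (8·0.180532 − 0.466425) / 7
= 0.977831 / 7 = 0.139690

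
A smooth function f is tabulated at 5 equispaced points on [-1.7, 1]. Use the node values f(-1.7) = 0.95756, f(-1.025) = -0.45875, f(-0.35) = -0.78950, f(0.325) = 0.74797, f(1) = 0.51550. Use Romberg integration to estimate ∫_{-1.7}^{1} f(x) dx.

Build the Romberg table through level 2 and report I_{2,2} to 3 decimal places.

0.303

I_{0,0} (trapezoid, 1 panel, h=2.7000): 1.98863
I_{1,0} (trapezoid, 2 panels, h=1.3500): -0.07151
I_{2,0} (trapezoid, 4 panels, h=0.6750): 0.15947
I_{1,1} = -0.07151 + (-0.07151 − 1.98863)/3 = -0.75822
I_{2,1} = 0.15947 + (0.15947 − (-0.07151))/3 = 0.23646
I_{2,2} = 0.23646 + (0.23646 − (-0.75822))/15 = 0.30277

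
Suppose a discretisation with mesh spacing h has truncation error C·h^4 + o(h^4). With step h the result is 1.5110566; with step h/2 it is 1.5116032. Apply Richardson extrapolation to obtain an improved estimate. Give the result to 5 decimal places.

The leading error scales as h^4; refining by a factor of 2 reduces it by 2^4 = 16.
Extrapolated value = (16·A(h/2) − A(h)) / (16 − 1)
= (16·1.5116032 − 1.5110566) / 15
= 22.6745946 / 15 = 1.5116396

1.51164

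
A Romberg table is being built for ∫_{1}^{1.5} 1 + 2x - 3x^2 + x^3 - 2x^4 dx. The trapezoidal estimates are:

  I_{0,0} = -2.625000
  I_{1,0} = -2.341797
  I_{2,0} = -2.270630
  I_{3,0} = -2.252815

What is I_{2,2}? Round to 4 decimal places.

Richardson extrapolation on the trapezoidal column (denominator 4−1=3):
I_{1,1} = (4·(-2.341797) − (-2.625000)) / 3 = -2.247396
I_{2,1} = (4·(-2.270630) − (-2.341797)) / 3 = -2.246908
I_{2,2} = (16·(-2.246908) − (-2.247396)) / 15 = -2.246875

-2.2469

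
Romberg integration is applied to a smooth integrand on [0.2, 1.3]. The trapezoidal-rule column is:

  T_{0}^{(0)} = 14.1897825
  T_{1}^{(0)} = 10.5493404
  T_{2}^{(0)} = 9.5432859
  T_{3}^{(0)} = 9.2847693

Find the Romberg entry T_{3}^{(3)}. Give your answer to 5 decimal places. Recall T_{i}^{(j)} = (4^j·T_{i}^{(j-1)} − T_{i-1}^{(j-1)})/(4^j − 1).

T_{1}^{(1)} = (4·10.5493404 − 14.1897825) / 3 = 9.3358597
T_{2}^{(1)} = (4·9.5432859 − 10.5493404) / 3 = 9.2079344
T_{3}^{(1)} = (4·9.2847693 − 9.5432859) / 3 = 9.1985971
T_{2}^{(2)} = 9.2079344 + (9.2079344 − 9.3358597)/15 = 9.1994060
T_{3}^{(2)} = 9.1985971 + (9.1985971 − 9.2079344)/15 = 9.1979746
T_{3}^{(3)} = (64·9.1979746 − 9.1994060) / 63 = 9.1979519

9.19795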